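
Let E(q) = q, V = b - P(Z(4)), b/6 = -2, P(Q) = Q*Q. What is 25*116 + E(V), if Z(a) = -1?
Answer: 2887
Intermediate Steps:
P(Q) = Q²
b = -12 (b = 6*(-2) = -12)
V = -13 (V = -12 - 1*(-1)² = -12 - 1*1 = -12 - 1 = -13)
25*116 + E(V) = 25*116 - 13 = 2900 - 13 = 2887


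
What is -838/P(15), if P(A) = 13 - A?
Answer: 419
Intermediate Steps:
-838/P(15) = -838/(13 - 1*15) = -838/(13 - 15) = -838/(-2) = -838*(-½) = 419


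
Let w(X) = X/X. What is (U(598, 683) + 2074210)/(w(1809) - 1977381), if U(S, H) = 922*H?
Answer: -675984/494345 ≈ -1.3674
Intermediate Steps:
w(X) = 1
(U(598, 683) + 2074210)/(w(1809) - 1977381) = (922*683 + 2074210)/(1 - 1977381) = (629726 + 2074210)/(-1977380) = 2703936*(-1/1977380) = -675984/494345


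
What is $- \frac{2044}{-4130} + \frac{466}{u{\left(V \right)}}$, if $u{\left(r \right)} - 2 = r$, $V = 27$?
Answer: $\frac{141704}{8555} \approx 16.564$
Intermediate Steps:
$u{\left(r \right)} = 2 + r$
$- \frac{2044}{-4130} + \frac{466}{u{\left(V \right)}} = - \frac{2044}{-4130} + \frac{466}{2 + 27} = \left(-2044\right) \left(- \frac{1}{4130}\right) + \frac{466}{29} = \frac{146}{295} + 466 \cdot \frac{1}{29} = \frac{146}{295} + \frac{466}{29} = \frac{141704}{8555}$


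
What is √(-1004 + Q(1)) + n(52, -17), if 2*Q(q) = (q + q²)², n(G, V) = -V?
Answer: 17 + I*√1002 ≈ 17.0 + 31.654*I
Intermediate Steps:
Q(q) = (q + q²)²/2
√(-1004 + Q(1)) + n(52, -17) = √(-1004 + (½)*1²*(1 + 1)²) - 1*(-17) = √(-1004 + (½)*1*2²) + 17 = √(-1004 + (½)*1*4) + 17 = √(-1004 + 2) + 17 = √(-1002) + 17 = I*√1002 + 17 = 17 + I*√1002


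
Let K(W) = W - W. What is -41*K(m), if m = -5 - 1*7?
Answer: 0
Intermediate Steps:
m = -12 (m = -5 - 7 = -12)
K(W) = 0
-41*K(m) = -41*0 = 0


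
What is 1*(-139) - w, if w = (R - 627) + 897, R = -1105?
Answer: 696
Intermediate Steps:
w = -835 (w = (-1105 - 627) + 897 = -1732 + 897 = -835)
1*(-139) - w = 1*(-139) - 1*(-835) = -139 + 835 = 696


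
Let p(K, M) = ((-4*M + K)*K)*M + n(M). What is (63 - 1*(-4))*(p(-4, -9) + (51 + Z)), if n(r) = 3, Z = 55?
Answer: 84487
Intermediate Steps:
p(K, M) = 3 + K*M*(K - 4*M) (p(K, M) = ((-4*M + K)*K)*M + 3 = ((K - 4*M)*K)*M + 3 = (K*(K - 4*M))*M + 3 = K*M*(K - 4*M) + 3 = 3 + K*M*(K - 4*M))
(63 - 1*(-4))*(p(-4, -9) + (51 + Z)) = (63 - 1*(-4))*((3 - 9*(-4)**2 - 4*(-4)*(-9)**2) + (51 + 55)) = (63 + 4)*((3 - 9*16 - 4*(-4)*81) + 106) = 67*((3 - 144 + 1296) + 106) = 67*(1155 + 106) = 67*1261 = 84487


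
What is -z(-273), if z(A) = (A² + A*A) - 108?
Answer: -148950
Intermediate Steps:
z(A) = -108 + 2*A² (z(A) = (A² + A²) - 108 = 2*A² - 108 = -108 + 2*A²)
-z(-273) = -(-108 + 2*(-273)²) = -(-108 + 2*74529) = -(-108 + 149058) = -1*148950 = -148950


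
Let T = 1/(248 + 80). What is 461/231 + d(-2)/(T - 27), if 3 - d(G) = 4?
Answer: 4909/2415 ≈ 2.0327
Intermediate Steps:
T = 1/328 ≈ 0.0030488
d(G) = -1 (d(G) = 3 - 1*4 = 3 - 4 = -1)
461/231 + d(-2)/(T - 27) = 461/231 - 1/(1/328 - 27) = 461*(1/231) - 1/(-8855/328) = 461/231 - 1*(-328/8855) = 461/231 + 328/8855 = 4909/2415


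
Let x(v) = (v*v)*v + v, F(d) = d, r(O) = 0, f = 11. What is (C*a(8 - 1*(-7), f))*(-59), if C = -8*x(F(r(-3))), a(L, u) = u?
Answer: 0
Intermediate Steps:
x(v) = v + v**3 (x(v) = v**2*v + v = v**3 + v = v + v**3)
C = 0 (C = -8*(0 + 0**3) = -8*(0 + 0) = -8*0 = 0)
(C*a(8 - 1*(-7), f))*(-59) = (0*11)*(-59) = 0*(-59) = 0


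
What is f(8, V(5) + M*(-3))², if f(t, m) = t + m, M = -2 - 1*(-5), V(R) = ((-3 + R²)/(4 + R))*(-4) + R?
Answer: 2704/81 ≈ 33.383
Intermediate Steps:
V(R) = R - 4*(-3 + R²)/(4 + R) (V(R) = ((-3 + R²)/(4 + R))*(-4) + R = -4*(-3 + R²)/(4 + R) + R = R - 4*(-3 + R²)/(4 + R))
M = 3 (M = -2 + 5 = 3)
f(t, m) = m + t
f(8, V(5) + M*(-3))² = (((12 - 3*5² + 4*5)/(4 + 5) + 3*(-3)) + 8)² = (((12 - 3*25 + 20)/9 - 9) + 8)² = (((12 - 75 + 20)/9 - 9) + 8)² = (((⅑)*(-43) - 9) + 8)² = ((-43/9 - 9) + 8)² = (-124/9 + 8)² = (-52/9)² = 2704/81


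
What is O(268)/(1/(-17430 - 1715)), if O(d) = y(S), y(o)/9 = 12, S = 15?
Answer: -2067660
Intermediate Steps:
y(o) = 108 (y(o) = 9*12 = 108)
O(d) = 108
O(268)/(1/(-17430 - 1715)) = 108/(1/(-17430 - 1715)) = 108/(1/(-19145)) = 108/(-1/19145) = 108*(-19145) = -2067660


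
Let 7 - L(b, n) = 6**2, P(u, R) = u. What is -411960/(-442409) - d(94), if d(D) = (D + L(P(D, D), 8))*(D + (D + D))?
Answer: -8108945010/442409 ≈ -18329.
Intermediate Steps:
L(b, n) = -29 (L(b, n) = 7 - 1*6**2 = 7 - 1*36 = 7 - 36 = -29)
d(D) = 3*D*(-29 + D) (d(D) = (D - 29)*(D + (D + D)) = (-29 + D)*(D + 2*D) = (-29 + D)*(3*D) = 3*D*(-29 + D))
-411960/(-442409) - d(94) = -411960/(-442409) - 3*94*(-29 + 94) = -411960*(-1/442409) - 3*94*65 = 411960/442409 - 1*18330 = 411960/442409 - 18330 = -8108945010/442409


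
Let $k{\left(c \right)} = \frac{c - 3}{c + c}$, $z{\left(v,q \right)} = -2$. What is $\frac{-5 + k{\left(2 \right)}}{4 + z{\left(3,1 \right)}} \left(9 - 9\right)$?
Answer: $0$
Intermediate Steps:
$k{\left(c \right)} = \frac{-3 + c}{2 c}$
$\frac{-5 + k{\left(2 \right)}}{4 + z{\left(3,1 \right)}} \left(9 - 9\right) = \frac{-5 + \frac{-3 + 2}{2 \cdot 2}}{4 - 2} \left(9 - 9\right) = \frac{-5 + \frac{1}{2} \cdot \frac{1}{2} \left(-1\right)}{2} \cdot 0 = \left(-5 - \frac{1}{4}\right) \frac{1}{2} \cdot 0 = \left(- \frac{21}{4}\right) \frac{1}{2} \cdot 0 = \left(- \frac{21}{8}\right) 0 = 0$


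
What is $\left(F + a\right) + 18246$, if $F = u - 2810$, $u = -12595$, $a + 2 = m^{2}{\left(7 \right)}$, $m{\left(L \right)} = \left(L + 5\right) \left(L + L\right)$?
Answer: $31063$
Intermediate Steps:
$m{\left(L \right)} = 2 L \left(5 + L\right)$ ($m{\left(L \right)} = \left(5 + L\right) 2 L = 2 L \left(5 + L\right)$)
$a = 28222$ ($a = -2 + \left(2 \cdot 7 \left(5 + 7\right)\right)^{2} = -2 + \left(2 \cdot 7 \cdot 12\right)^{2} = -2 + 168^{2} = -2 + 28224 = 28222$)
$F = -15405$ ($F = -12595 - 2810 = -15405$)
$\left(F + a\right) + 18246 = \left(-15405 + 28222\right) + 18246 = 12817 + 18246 = 31063$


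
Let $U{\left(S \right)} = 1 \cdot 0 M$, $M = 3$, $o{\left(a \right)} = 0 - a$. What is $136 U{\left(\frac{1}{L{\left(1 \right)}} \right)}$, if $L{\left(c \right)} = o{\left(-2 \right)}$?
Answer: $0$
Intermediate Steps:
$o{\left(a \right)} = - a$
$L{\left(c \right)} = 2$ ($L{\left(c \right)} = \left(-1\right) \left(-2\right) = 2$)
$U{\left(S \right)} = 0$ ($U{\left(S \right)} = 1 \cdot 0 \cdot 3 = 0 \cdot 3 = 0$)
$136 U{\left(\frac{1}{L{\left(1 \right)}} \right)} = 136 \cdot 0 = 0$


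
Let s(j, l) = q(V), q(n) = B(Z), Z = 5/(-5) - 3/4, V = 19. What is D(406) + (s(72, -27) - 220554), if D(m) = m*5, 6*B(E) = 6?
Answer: -218523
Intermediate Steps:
Z = -7/4 (Z = 5*(-⅕) - 3*¼ = -1 - ¾ = -7/4 ≈ -1.7500)
B(E) = 1 (B(E) = (⅙)*6 = 1)
D(m) = 5*m
q(n) = 1
s(j, l) = 1
D(406) + (s(72, -27) - 220554) = 5*406 + (1 - 220554) = 2030 - 220553 = -218523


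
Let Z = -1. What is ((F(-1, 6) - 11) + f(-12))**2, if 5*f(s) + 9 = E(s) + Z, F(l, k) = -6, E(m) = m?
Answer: 11449/25 ≈ 457.96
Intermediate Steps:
f(s) = -2 + s/5 (f(s) = -9/5 + (s - 1)/5 = -9/5 + (-1 + s)/5 = -9/5 + (-1/5 + s/5) = -2 + s/5)
((F(-1, 6) - 11) + f(-12))**2 = ((-6 - 11) + (-2 + (1/5)*(-12)))**2 = (-17 + (-2 - 12/5))**2 = (-17 - 22/5)**2 = (-107/5)**2 = 11449/25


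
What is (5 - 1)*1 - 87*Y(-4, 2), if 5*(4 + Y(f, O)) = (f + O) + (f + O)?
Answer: 2108/5 ≈ 421.60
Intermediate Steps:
Y(f, O) = -4 + 2*O/5 + 2*f/5 (Y(f, O) = -4 + ((f + O) + (f + O))/5 = -4 + ((O + f) + (O + f))/5 = -4 + (2*O + 2*f)/5 = -4 + (2*O/5 + 2*f/5) = -4 + 2*O/5 + 2*f/5)
(5 - 1)*1 - 87*Y(-4, 2) = (5 - 1)*1 - 87*(-4 + (2/5)*2 + (2/5)*(-4)) = 4*1 - 87*(-4 + 4/5 - 8/5) = 4 - 87*(-24/5) = 4 + 2088/5 = 2108/5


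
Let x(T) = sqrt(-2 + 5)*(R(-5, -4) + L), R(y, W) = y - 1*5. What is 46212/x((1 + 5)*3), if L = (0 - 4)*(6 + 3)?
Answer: -7702*sqrt(3)/23 ≈ -580.01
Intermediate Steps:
R(y, W) = -5 + y (R(y, W) = y - 5 = -5 + y)
L = -36 (L = -4*9 = -36)
x(T) = -46*sqrt(3) (x(T) = sqrt(-2 + 5)*((-5 - 5) - 36) = sqrt(3)*(-10 - 36) = sqrt(3)*(-46) = -46*sqrt(3))
46212/x((1 + 5)*3) = 46212/((-46*sqrt(3))) = 46212*(-sqrt(3)/138) = -7702*sqrt(3)/23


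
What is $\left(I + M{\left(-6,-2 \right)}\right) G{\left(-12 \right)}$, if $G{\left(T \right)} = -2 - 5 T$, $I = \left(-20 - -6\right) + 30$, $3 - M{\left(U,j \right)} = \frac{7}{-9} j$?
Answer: $\frac{9106}{9} \approx 1011.8$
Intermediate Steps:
$M{\left(U,j \right)} = 3 + \frac{7 j}{9}$ ($M{\left(U,j \right)} = 3 - \frac{7}{-9} j = 3 - 7 \left(- \frac{1}{9}\right) j = 3 - - \frac{7 j}{9} = 3 + \frac{7 j}{9}$)
$I = 16$ ($I = \left(-20 + 6\right) + 30 = -14 + 30 = 16$)
$\left(I + M{\left(-6,-2 \right)}\right) G{\left(-12 \right)} = \left(16 + \left(3 + \frac{7}{9} \left(-2\right)\right)\right) \left(-2 - -60\right) = \left(16 + \left(3 - \frac{14}{9}\right)\right) \left(-2 + 60\right) = \left(16 + \frac{13}{9}\right) 58 = \frac{157}{9} \cdot 58 = \frac{9106}{9}$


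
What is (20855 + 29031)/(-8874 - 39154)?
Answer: -24943/24014 ≈ -1.0387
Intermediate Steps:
(20855 + 29031)/(-8874 - 39154) = 49886/(-48028) = 49886*(-1/48028) = -24943/24014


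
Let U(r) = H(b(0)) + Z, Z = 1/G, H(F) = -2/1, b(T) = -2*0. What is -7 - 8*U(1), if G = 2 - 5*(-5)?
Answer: 235/27 ≈ 8.7037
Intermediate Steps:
b(T) = 0
H(F) = -2 (H(F) = -2*1 = -2)
G = 27 (G = 2 + 25 = 27)
Z = 1/27 ≈ 0.037037
U(r) = -53/27 (U(r) = -2 + 1/27 = -53/27)
-7 - 8*U(1) = -7 - 8*(-53/27) = -7 + 424/27 = 235/27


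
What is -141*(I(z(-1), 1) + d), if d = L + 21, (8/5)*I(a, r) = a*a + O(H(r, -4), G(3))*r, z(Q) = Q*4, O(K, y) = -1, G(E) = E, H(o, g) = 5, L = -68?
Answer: 42441/8 ≈ 5305.1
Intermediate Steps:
z(Q) = 4*Q
I(a, r) = -5*r/8 + 5*a**2/8 (I(a, r) = 5*(a*a - r)/8 = 5*(a**2 - r)/8 = -5*r/8 + 5*a**2/8)
d = -47 (d = -68 + 21 = -47)
-141*(I(z(-1), 1) + d) = -141*((-5/8*1 + 5*(4*(-1))**2/8) - 47) = -141*((-5/8 + (5/8)*(-4)**2) - 47) = -141*((-5/8 + (5/8)*16) - 47) = -141*((-5/8 + 10) - 47) = -141*(75/8 - 47) = -141*(-301/8) = 42441/8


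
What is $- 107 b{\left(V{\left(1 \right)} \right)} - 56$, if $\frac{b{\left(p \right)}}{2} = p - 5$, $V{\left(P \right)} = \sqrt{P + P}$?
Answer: $1014 - 214 \sqrt{2} \approx 711.36$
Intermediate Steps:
$V{\left(P \right)} = \sqrt{2} \sqrt{P}$ ($V{\left(P \right)} = \sqrt{2 P} = \sqrt{2} \sqrt{P}$)
$b{\left(p \right)} = -10 + 2 p$ ($b{\left(p \right)} = 2 \left(p - 5\right) = 2 \left(-5 + p\right) = -10 + 2 p$)
$- 107 b{\left(V{\left(1 \right)} \right)} - 56 = - 107 \left(-10 + 2 \sqrt{2} \sqrt{1}\right) - 56 = - 107 \left(-10 + 2 \sqrt{2} \cdot 1\right) - 56 = - 107 \left(-10 + 2 \sqrt{2}\right) - 56 = \left(1070 - 214 \sqrt{2}\right) - 56 = 1014 - 214 \sqrt{2}$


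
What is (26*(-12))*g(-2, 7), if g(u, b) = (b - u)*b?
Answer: -19656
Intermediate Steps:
g(u, b) = b*(b - u)
(26*(-12))*g(-2, 7) = (26*(-12))*(7*(7 - 1*(-2))) = -2184*(7 + 2) = -2184*9 = -312*63 = -19656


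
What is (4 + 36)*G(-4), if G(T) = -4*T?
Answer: 640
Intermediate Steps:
(4 + 36)*G(-4) = (4 + 36)*(-4*(-4)) = 40*16 = 640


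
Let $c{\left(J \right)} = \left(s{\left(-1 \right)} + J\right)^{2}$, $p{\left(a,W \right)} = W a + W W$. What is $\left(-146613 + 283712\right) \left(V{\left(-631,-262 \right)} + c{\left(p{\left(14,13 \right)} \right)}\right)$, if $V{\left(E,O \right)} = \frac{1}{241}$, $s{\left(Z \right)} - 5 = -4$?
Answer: $\frac{4093894730635}{241} \approx 1.6987 \cdot 10^{10}$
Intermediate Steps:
$s{\left(Z \right)} = 1$ ($s{\left(Z \right)} = 5 - 4 = 1$)
$V{\left(E,O \right)} = \frac{1}{241}$
$p{\left(a,W \right)} = W^{2} + W a$ ($p{\left(a,W \right)} = W a + W^{2} = W^{2} + W a$)
$c{\left(J \right)} = \left(1 + J\right)^{2}$
$\left(-146613 + 283712\right) \left(V{\left(-631,-262 \right)} + c{\left(p{\left(14,13 \right)} \right)}\right) = \left(-146613 + 283712\right) \left(\frac{1}{241} + \left(1 + 13 \left(13 + 14\right)\right)^{2}\right) = 137099 \left(\frac{1}{241} + \left(1 + 13 \cdot 27\right)^{2}\right) = 137099 \left(\frac{1}{241} + \left(1 + 351\right)^{2}\right) = 137099 \left(\frac{1}{241} + 352^{2}\right) = 137099 \left(\frac{1}{241} + 123904\right) = 137099 \cdot \frac{29860865}{241} = \frac{4093894730635}{241}$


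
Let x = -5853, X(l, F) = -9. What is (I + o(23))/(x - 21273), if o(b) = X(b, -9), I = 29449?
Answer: -14720/13563 ≈ -1.0853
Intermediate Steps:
o(b) = -9
(I + o(23))/(x - 21273) = (29449 - 9)/(-5853 - 21273) = 29440/(-27126) = 29440*(-1/27126) = -14720/13563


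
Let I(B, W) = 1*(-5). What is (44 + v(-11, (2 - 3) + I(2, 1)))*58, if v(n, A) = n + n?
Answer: 1276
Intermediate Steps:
I(B, W) = -5
v(n, A) = 2*n
(44 + v(-11, (2 - 3) + I(2, 1)))*58 = (44 + 2*(-11))*58 = (44 - 22)*58 = 22*58 = 1276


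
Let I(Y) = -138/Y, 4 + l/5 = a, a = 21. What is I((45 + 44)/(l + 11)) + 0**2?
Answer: -13248/89 ≈ -148.85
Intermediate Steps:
l = 85 (l = -20 + 5*21 = -20 + 105 = 85)
I((45 + 44)/(l + 11)) + 0**2 = -138*(85 + 11)/(45 + 44) + 0**2 = -138/(89/96) + 0 = -138/(89*(1/96)) + 0 = -138/89/96 + 0 = -138*96/89 + 0 = -13248/89 + 0 = -13248/89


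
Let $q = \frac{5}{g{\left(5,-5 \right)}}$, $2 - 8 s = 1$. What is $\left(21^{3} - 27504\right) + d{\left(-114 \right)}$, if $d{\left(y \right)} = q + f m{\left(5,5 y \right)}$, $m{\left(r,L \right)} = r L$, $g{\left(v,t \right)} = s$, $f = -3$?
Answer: $-9653$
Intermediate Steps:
$s = \frac{1}{8}$ ($s = \frac{1}{4} - \frac{1}{8} = \frac{1}{8} \approx 0.125$)
$g{\left(v,t \right)} = \frac{1}{8}$
$m{\left(r,L \right)} = L r$
$q = 40$ ($q = 5 \frac{1}{\frac{1}{8}} = 5 \cdot 8 = 40$)
$d{\left(y \right)} = 40 - 75 y$ ($d{\left(y \right)} = 40 - 3 \cdot 5 y 5 = 40 - 3 \cdot 25 y = 40 - 75 y$)
$\left(21^{3} - 27504\right) + d{\left(-114 \right)} = \left(21^{3} - 27504\right) + \left(40 - -8550\right) = \left(9261 - 27504\right) + \left(40 + 8550\right) = -18243 + 8590 = -9653$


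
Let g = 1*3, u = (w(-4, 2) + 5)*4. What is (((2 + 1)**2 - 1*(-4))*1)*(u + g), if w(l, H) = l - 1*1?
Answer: 39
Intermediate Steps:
w(l, H) = -1 + l (w(l, H) = l - 1 = -1 + l)
u = 0 (u = ((-1 - 4) + 5)*4 = (-5 + 5)*4 = 0*4 = 0)
g = 3
(((2 + 1)**2 - 1*(-4))*1)*(u + g) = (((2 + 1)**2 - 1*(-4))*1)*(0 + 3) = ((3**2 + 4)*1)*3 = ((9 + 4)*1)*3 = (13*1)*3 = 13*3 = 39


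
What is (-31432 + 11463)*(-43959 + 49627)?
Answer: -113184292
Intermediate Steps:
(-31432 + 11463)*(-43959 + 49627) = -19969*5668 = -113184292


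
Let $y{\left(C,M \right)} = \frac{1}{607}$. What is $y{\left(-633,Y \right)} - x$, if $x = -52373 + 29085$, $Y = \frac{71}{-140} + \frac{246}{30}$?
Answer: $\frac{14135817}{607} \approx 23288.0$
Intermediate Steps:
$Y = \frac{1077}{140}$ ($Y = 71 \left(- \frac{1}{140}\right) + 246 \cdot \frac{1}{30} = - \frac{71}{140} + \frac{41}{5} = \frac{1077}{140} \approx 7.6929$)
$y{\left(C,M \right)} = \frac{1}{607}$
$x = -23288$
$y{\left(-633,Y \right)} - x = \frac{1}{607} - -23288 = \frac{1}{607} + 23288 = \frac{14135817}{607}$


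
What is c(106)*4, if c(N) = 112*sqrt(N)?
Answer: 448*sqrt(106) ≈ 4612.4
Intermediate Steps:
c(106)*4 = (112*sqrt(106))*4 = 448*sqrt(106)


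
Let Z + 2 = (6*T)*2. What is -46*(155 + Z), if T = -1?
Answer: -6486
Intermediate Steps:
Z = -14 (Z = -2 + (6*(-1))*2 = -2 - 6*2 = -2 - 12 = -14)
-46*(155 + Z) = -46*(155 - 14) = -46*141 = -6486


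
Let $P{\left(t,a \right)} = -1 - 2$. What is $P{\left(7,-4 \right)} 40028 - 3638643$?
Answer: $-3758727$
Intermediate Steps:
$P{\left(t,a \right)} = -3$
$P{\left(7,-4 \right)} 40028 - 3638643 = \left(-3\right) 40028 - 3638643 = -120084 - 3638643 = -3758727$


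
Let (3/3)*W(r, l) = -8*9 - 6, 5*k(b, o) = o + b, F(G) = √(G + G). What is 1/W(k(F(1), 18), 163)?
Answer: -1/78 ≈ -0.012821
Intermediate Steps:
F(G) = √2*√G (F(G) = √(2*G) = √2*√G)
k(b, o) = b/5 + o/5 (k(b, o) = (o + b)/5 = (b + o)/5 = b/5 + o/5)
W(r, l) = -78 (W(r, l) = -8*9 - 6 = -72 - 6 = -78)
1/W(k(F(1), 18), 163) = 1/(-78) = -1/78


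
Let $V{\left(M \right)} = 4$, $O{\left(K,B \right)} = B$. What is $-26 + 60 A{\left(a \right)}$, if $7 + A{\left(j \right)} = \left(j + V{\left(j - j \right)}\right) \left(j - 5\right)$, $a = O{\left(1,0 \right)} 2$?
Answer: $-1646$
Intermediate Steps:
$a = 0$ ($a = 0 \cdot 2 = 0$)
$A{\left(j \right)} = -7 + \left(-5 + j\right) \left(4 + j\right)$ ($A{\left(j \right)} = -7 + \left(j + 4\right) \left(j - 5\right) = -7 + \left(4 + j\right) \left(-5 + j\right) = -7 + \left(-5 + j\right) \left(4 + j\right)$)
$-26 + 60 A{\left(a \right)} = -26 + 60 \left(-27 + 0^{2} - 0\right) = -26 + 60 \left(-27 + 0 + 0\right) = -26 + 60 \left(-27\right) = -26 - 1620 = -1646$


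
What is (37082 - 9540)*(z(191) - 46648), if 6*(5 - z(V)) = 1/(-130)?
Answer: -501010173569/390 ≈ -1.2846e+9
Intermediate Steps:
z(V) = 3901/780 (z(V) = 5 - ⅙/(-130) = 5 - ⅙*(-1/130) = 5 + 1/780 = 3901/780)
(37082 - 9540)*(z(191) - 46648) = (37082 - 9540)*(3901/780 - 46648) = 27542*(-36381539/780) = -501010173569/390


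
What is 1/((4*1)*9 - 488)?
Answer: -1/452 ≈ -0.0022124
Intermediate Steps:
1/((4*1)*9 - 488) = 1/(4*9 - 488) = 1/(36 - 488) = 1/(-452) = -1/452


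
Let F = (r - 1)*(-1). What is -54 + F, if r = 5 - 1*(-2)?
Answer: -60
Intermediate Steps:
r = 7 (r = 5 + 2 = 7)
F = -6 (F = (7 - 1)*(-1) = 6*(-1) = -6)
-54 + F = -54 - 6 = -60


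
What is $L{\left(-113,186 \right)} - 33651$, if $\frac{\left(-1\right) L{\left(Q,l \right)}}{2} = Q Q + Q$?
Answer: $-58963$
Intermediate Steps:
$L{\left(Q,l \right)} = - 2 Q - 2 Q^{2}$ ($L{\left(Q,l \right)} = - 2 \left(Q Q + Q\right) = - 2 \left(Q^{2} + Q\right) = - 2 \left(Q + Q^{2}\right) = - 2 Q - 2 Q^{2}$)
$L{\left(-113,186 \right)} - 33651 = \left(-2\right) \left(-113\right) \left(1 - 113\right) - 33651 = \left(-2\right) \left(-113\right) \left(-112\right) - 33651 = -25312 - 33651 = -58963$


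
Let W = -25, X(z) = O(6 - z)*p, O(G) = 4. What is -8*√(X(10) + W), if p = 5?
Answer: -8*I*√5 ≈ -17.889*I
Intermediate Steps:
X(z) = 20 (X(z) = 4*5 = 20)
-8*√(X(10) + W) = -8*√(20 - 25) = -8*I*√5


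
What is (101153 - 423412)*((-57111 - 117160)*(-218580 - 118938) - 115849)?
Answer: -18955107942572011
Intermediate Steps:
(101153 - 423412)*((-57111 - 117160)*(-218580 - 118938) - 115849) = -322259*(-174271*(-337518) - 115849) = -322259*(58819599378 - 115849) = -322259*58819483529 = -18955107942572011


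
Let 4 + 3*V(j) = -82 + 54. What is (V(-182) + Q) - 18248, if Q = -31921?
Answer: -150539/3 ≈ -50180.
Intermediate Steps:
V(j) = -32/3 (V(j) = -4/3 + (-82 + 54)/3 = -4/3 + (⅓)*(-28) = -4/3 - 28/3 = -32/3)
(V(-182) + Q) - 18248 = (-32/3 - 31921) - 18248 = -95795/3 - 18248 = -150539/3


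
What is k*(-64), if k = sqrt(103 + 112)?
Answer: -64*sqrt(215) ≈ -938.42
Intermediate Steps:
k = sqrt(215) ≈ 14.663
k*(-64) = sqrt(215)*(-64) = -64*sqrt(215)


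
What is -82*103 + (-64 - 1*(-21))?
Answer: -8489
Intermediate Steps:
-82*103 + (-64 - 1*(-21)) = -8446 + (-64 + 21) = -8446 - 43 = -8489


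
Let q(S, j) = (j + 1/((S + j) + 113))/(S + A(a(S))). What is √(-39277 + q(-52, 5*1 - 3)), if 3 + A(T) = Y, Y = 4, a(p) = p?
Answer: 2*I*√11263093674/1071 ≈ 198.18*I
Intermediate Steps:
A(T) = 1 (A(T) = -3 + 4 = 1)
q(S, j) = (j + 1/(113 + S + j))/(1 + S) (q(S, j) = (j + 1/((S + j) + 113))/(S + 1) = (j + 1/(113 + S + j))/(1 + S))
√(-39277 + q(-52, 5*1 - 3)) = √(-39277 + (1 + (5*1 - 3)² + 113*(5*1 - 3) - 52*(5*1 - 3))/(113 + (5*1 - 3) + (-52)² + 114*(-52) - 52*(5*1 - 3))) = √(-39277 + (1 + (5 - 3)² + 113*(5 - 3) - 52*(5 - 3))/(113 + (5 - 3) + 2704 - 5928 - 52*(5 - 3))) = √(-39277 + (1 + 2² + 113*2 - 52*2)/(113 + 2 + 2704 - 5928 - 52*2)) = √(-39277 + (1 + 4 + 226 - 104)/(113 + 2 + 2704 - 5928 - 104)) = √(-39277 + 127/(-3213)) = √(-39277 - 1/3213*127) = √(-39277 - 127/3213) = √(-126197128/3213) = 2*I*√11263093674/1071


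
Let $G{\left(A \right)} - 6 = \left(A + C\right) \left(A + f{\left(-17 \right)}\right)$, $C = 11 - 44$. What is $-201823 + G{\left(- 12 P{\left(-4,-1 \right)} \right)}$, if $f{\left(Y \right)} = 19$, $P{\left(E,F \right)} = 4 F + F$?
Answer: $-199684$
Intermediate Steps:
$P{\left(E,F \right)} = 5 F$
$C = -33$ ($C = 11 - 44 = -33$)
$G{\left(A \right)} = 6 + \left(-33 + A\right) \left(19 + A\right)$ ($G{\left(A \right)} = 6 + \left(A - 33\right) \left(A + 19\right) = 6 + \left(-33 + A\right) \left(19 + A\right)$)
$-201823 + G{\left(- 12 P{\left(-4,-1 \right)} \right)} = -201823 - \left(621 - 3600 + 14 \left(-12\right) 5 \left(-1\right)\right) = -201823 - \left(621 - 3600 + 14 \left(-12\right) \left(-5\right)\right) = -201823 - \left(1461 - 3600\right) = -201823 - -2139 = -201823 + 2139 = -199684$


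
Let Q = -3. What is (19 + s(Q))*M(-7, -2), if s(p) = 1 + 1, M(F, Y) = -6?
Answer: -126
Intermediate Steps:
s(p) = 2
(19 + s(Q))*M(-7, -2) = (19 + 2)*(-6) = 21*(-6) = -126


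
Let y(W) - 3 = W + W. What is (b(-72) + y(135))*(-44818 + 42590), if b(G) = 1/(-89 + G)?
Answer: -97925056/161 ≈ -6.0823e+5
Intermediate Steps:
y(W) = 3 + 2*W (y(W) = 3 + (W + W) = 3 + 2*W)
(b(-72) + y(135))*(-44818 + 42590) = (1/(-89 - 72) + (3 + 2*135))*(-44818 + 42590) = (1/(-161) + (3 + 270))*(-2228) = (-1/161 + 273)*(-2228) = (43952/161)*(-2228) = -97925056/161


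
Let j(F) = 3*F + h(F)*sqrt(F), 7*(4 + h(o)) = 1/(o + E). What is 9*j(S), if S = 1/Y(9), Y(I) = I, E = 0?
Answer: -36/7 ≈ -5.1429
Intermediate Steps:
h(o) = -4 + 1/(7*o) (h(o) = -4 + 1/(7*(o + 0)) = -4 + 1/(7*o))
S = 1/9 ≈ 0.11111
j(F) = 3*F + sqrt(F)*(-4 + 1/(7*F)) (j(F) = 3*F + (-4 + 1/(7*F))*sqrt(F) = 3*F + sqrt(F)*(-4 + 1/(7*F)))
9*j(S) = 9*((1 - 28*1/9 + 21*(1/9)**(3/2))/(7*1/sqrt(9))) = 9*((1/7)*3*(1 - 28/9 + 21*(1/27))) = 9*((1/7)*3*(1 - 28/9 + 7/9)) = 9*((1/7)*3*(-4/3)) = 9*(-4/7) = -36/7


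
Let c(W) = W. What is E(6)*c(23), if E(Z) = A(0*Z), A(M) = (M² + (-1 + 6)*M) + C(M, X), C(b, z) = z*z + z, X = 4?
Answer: 460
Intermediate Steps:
C(b, z) = z + z² (C(b, z) = z² + z = z + z²)
A(M) = 20 + M² + 5*M (A(M) = (M² + (-1 + 6)*M) + 4*(1 + 4) = (M² + 5*M) + 4*5 = (M² + 5*M) + 20 = 20 + M² + 5*M)
E(Z) = 20 (E(Z) = 20 + (0*Z)² + 5*(0*Z) = 20 + 0² + 5*0 = 20 + 0 + 0 = 20)
E(6)*c(23) = 20*23 = 460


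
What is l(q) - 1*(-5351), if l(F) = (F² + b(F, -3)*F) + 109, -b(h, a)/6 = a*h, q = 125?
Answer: 302335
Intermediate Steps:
b(h, a) = -6*a*h
l(F) = 109 + 19*F² (l(F) = (F² + (-6*(-3)*F)*F) + 109 = (F² + (18*F)*F) + 109 = (F² + 18*F²) + 109 = 19*F² + 109 = 109 + 19*F²)
l(q) - 1*(-5351) = (109 + 19*125²) - 1*(-5351) = (109 + 19*15625) + 5351 = (109 + 296875) + 5351 = 296984 + 5351 = 302335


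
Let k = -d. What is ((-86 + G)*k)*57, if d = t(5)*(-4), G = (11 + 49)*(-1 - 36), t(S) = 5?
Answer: -2628840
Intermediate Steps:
G = -2220 (G = 60*(-37) = -2220)
d = -20 (d = 5*(-4) = -20)
k = 20 (k = -1*(-20) = 20)
((-86 + G)*k)*57 = ((-86 - 2220)*20)*57 = -2306*20*57 = -46120*57 = -2628840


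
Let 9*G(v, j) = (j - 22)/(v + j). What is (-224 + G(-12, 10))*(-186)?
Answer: 41540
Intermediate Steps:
G(v, j) = (-22 + j)/(9*(j + v)) (G(v, j) = ((j - 22)/(v + j))/9 = ((-22 + j)/(j + v))/9 = (-22 + j)/(9*(j + v)))
(-224 + G(-12, 10))*(-186) = (-224 + (-22 + 10)/(9*(10 - 12)))*(-186) = (-224 + (⅑)*(-12)/(-2))*(-186) = (-224 + (⅑)*(-½)*(-12))*(-186) = (-224 + ⅔)*(-186) = -670/3*(-186) = 41540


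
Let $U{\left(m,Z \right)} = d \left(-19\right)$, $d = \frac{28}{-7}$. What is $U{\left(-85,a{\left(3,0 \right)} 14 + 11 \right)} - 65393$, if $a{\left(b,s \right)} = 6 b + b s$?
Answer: $-65317$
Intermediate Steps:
$d = -4$ ($d = 28 \left(- \frac{1}{7}\right) = -4$)
$U{\left(m,Z \right)} = 76$ ($U{\left(m,Z \right)} = \left(-4\right) \left(-19\right) = 76$)
$U{\left(-85,a{\left(3,0 \right)} 14 + 11 \right)} - 65393 = 76 - 65393 = -65317$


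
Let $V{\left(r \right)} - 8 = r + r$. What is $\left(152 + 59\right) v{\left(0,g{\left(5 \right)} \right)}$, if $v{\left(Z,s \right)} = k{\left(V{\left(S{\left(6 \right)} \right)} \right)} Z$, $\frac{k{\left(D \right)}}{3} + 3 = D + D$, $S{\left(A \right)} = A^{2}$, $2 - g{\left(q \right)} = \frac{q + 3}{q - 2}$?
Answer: $0$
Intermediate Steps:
$g{\left(q \right)} = 2 - \frac{3 + q}{-2 + q}$ ($g{\left(q \right)} = 2 - \frac{q + 3}{q - 2} = 2 - \frac{3 + q}{-2 + q}$)
$V{\left(r \right)} = 8 + 2 r$ ($V{\left(r \right)} = 8 + \left(r + r\right) = 8 + 2 r$)
$k{\left(D \right)} = -9 + 6 D$ ($k{\left(D \right)} = -9 + 3 \left(D + D\right) = -9 + 3 \cdot 2 D = -9 + 6 D$)
$v{\left(Z,s \right)} = 471 Z$ ($v{\left(Z,s \right)} = \left(-9 + 6 \left(8 + 2 \cdot 6^{2}\right)\right) Z = \left(-9 + 6 \left(8 + 2 \cdot 36\right)\right) Z = \left(-9 + 6 \left(8 + 72\right)\right) Z = \left(-9 + 6 \cdot 80\right) Z = \left(-9 + 480\right) Z = 471 Z$)
$\left(152 + 59\right) v{\left(0,g{\left(5 \right)} \right)} = \left(152 + 59\right) 471 \cdot 0 = 211 \cdot 0 = 0$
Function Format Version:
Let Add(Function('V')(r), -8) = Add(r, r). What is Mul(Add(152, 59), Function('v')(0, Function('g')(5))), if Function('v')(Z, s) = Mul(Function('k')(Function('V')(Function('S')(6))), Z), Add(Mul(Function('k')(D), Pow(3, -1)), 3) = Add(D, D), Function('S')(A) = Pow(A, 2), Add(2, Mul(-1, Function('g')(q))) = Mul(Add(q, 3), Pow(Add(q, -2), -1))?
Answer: 0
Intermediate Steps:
Function('g')(q) = Add(2, Mul(-1, Pow(Add(-2, q), -1), Add(3, q))) (Function('g')(q) = Add(2, Mul(-1, Mul(Add(q, 3), Pow(Add(q, -2), -1)))) = Add(2, Mul(-1, Mul(Add(3, q), Pow(Add(-2, q), -1)))) = Add(2, Mul(-1, Mul(Pow(Add(-2, q), -1), Add(3, q)))) = Add(2, Mul(-1, Pow(Add(-2, q), -1), Add(3, q))))
Function('V')(r) = Add(8, Mul(2, r)) (Function('V')(r) = Add(8, Add(r, r)) = Add(8, Mul(2, r)))
Function('k')(D) = Add(-9, Mul(6, D)) (Function('k')(D) = Add(-9, Mul(3, Add(D, D))) = Add(-9, Mul(3, Mul(2, D))) = Add(-9, Mul(6, D)))
Function('v')(Z, s) = Mul(471, Z) (Function('v')(Z, s) = Mul(Add(-9, Mul(6, Add(8, Mul(2, Pow(6, 2))))), Z) = Mul(Add(-9, Mul(6, Add(8, Mul(2, 36)))), Z) = Mul(Add(-9, Mul(6, Add(8, 72))), Z) = Mul(Add(-9, Mul(6, 80)), Z) = Mul(Add(-9, 480), Z) = Mul(471, Z))
Mul(Add(152, 59), Function('v')(0, Function('g')(5))) = Mul(Add(152, 59), Mul(471, 0)) = Mul(211, 0) = 0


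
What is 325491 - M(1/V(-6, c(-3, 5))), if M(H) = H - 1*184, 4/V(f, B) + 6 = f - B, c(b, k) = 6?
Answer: 651359/2 ≈ 3.2568e+5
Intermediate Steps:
V(f, B) = 4/(-6 + f - B) (V(f, B) = 4/(-6 + (f - B)) = 4/(-6 + f - B))
M(H) = -184 + H (M(H) = H - 184 = -184 + H)
325491 - M(1/V(-6, c(-3, 5))) = 325491 - (-184 + 1/(4/(-6 - 6 - 1*6))) = 325491 - (-184 + 1/(4/(-6 - 6 - 6))) = 325491 - (-184 + 1/(4/(-18))) = 325491 - (-184 + 1/(4*(-1/18))) = 325491 - (-184 + 1/(-2/9)) = 325491 - (-184 - 9/2) = 325491 - 1*(-377/2) = 325491 + 377/2 = 651359/2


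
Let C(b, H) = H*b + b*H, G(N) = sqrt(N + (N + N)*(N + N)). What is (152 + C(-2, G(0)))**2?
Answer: 23104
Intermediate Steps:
G(N) = sqrt(N + 4*N**2) (G(N) = sqrt(N + (2*N)*(2*N)) = sqrt(N + 4*N**2))
C(b, H) = 2*H*b (C(b, H) = H*b + H*b = 2*H*b)
(152 + C(-2, G(0)))**2 = (152 + 2*sqrt(0*(1 + 4*0))*(-2))**2 = (152 + 2*sqrt(0*(1 + 0))*(-2))**2 = (152 + 2*sqrt(0*1)*(-2))**2 = (152 + 2*sqrt(0)*(-2))**2 = (152 + 2*0*(-2))**2 = (152 + 0)**2 = 152**2 = 23104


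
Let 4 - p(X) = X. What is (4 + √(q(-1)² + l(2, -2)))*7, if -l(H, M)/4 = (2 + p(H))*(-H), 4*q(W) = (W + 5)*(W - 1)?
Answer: 70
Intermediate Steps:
p(X) = 4 - X
q(W) = (-1 + W)*(5 + W)/4 (q(W) = ((W + 5)*(W - 1))/4 = ((5 + W)*(-1 + W))/4 = ((-1 + W)*(5 + W))/4 = (-1 + W)*(5 + W)/4)
l(H, M) = 4*H*(6 - H) (l(H, M) = -4*(2 + (4 - H))*(-H) = -4*(6 - H)*(-H) = -(-4)*H*(6 - H) = 4*H*(6 - H))
(4 + √(q(-1)² + l(2, -2)))*7 = (4 + √((-5/4 - 1 + (¼)*(-1)²)² + 4*2*(6 - 1*2)))*7 = (4 + √((-5/4 - 1 + (¼)*1)² + 4*2*(6 - 2)))*7 = (4 + √((-5/4 - 1 + ¼)² + 4*2*4))*7 = (4 + √((-2)² + 32))*7 = (4 + √(4 + 32))*7 = (4 + √36)*7 = (4 + 6)*7 = 10*7 = 70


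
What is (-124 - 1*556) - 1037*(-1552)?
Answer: 1608744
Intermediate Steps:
(-124 - 1*556) - 1037*(-1552) = (-124 - 556) + 1609424 = -680 + 1609424 = 1608744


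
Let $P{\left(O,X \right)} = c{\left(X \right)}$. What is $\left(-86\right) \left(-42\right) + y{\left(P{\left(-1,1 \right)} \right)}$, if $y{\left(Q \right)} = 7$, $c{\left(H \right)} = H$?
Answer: $3619$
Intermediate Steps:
$P{\left(O,X \right)} = X$
$\left(-86\right) \left(-42\right) + y{\left(P{\left(-1,1 \right)} \right)} = \left(-86\right) \left(-42\right) + 7 = 3612 + 7 = 3619$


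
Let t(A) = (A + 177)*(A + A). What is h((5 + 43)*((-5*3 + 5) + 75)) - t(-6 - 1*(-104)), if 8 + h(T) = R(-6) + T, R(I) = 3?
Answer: -50785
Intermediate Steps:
t(A) = 2*A*(177 + A) (t(A) = (177 + A)*(2*A) = 2*A*(177 + A))
h(T) = -5 + T (h(T) = -8 + (3 + T) = -5 + T)
h((5 + 43)*((-5*3 + 5) + 75)) - t(-6 - 1*(-104)) = (-5 + (5 + 43)*((-5*3 + 5) + 75)) - 2*(-6 - 1*(-104))*(177 + (-6 - 1*(-104))) = (-5 + 48*((-15 + 5) + 75)) - 2*(-6 + 104)*(177 + (-6 + 104)) = (-5 + 48*(-10 + 75)) - 2*98*(177 + 98) = (-5 + 48*65) - 2*98*275 = (-5 + 3120) - 1*53900 = 3115 - 53900 = -50785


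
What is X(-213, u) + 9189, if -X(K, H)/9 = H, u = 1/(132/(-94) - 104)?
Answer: 45522729/4954 ≈ 9189.1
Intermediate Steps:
u = -47/4954 (u = 1/(132*(-1/94) - 104) = 1/(-66/47 - 104) = 1/(-4954/47) = -47/4954 ≈ -0.0094873)
X(K, H) = -9*H
X(-213, u) + 9189 = -9*(-47/4954) + 9189 = 423/4954 + 9189 = 45522729/4954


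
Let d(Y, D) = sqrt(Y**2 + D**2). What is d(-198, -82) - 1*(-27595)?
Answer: 27595 + 2*sqrt(11482) ≈ 27809.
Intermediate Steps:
d(Y, D) = sqrt(D**2 + Y**2)
d(-198, -82) - 1*(-27595) = sqrt((-82)**2 + (-198)**2) - 1*(-27595) = sqrt(6724 + 39204) + 27595 = sqrt(45928) + 27595 = 2*sqrt(11482) + 27595 = 27595 + 2*sqrt(11482)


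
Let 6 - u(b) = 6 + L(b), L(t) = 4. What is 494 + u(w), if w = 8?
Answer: 490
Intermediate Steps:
u(b) = -4 (u(b) = 6 - (6 + 4) = 6 - 1*10 = 6 - 10 = -4)
494 + u(w) = 494 - 4 = 490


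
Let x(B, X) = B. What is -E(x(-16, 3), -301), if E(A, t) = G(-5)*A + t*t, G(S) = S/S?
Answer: -90585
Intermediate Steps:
G(S) = 1
E(A, t) = A + t² (E(A, t) = 1*A + t*t = A + t²)
-E(x(-16, 3), -301) = -(-16 + (-301)²) = -(-16 + 90601) = -1*90585 = -90585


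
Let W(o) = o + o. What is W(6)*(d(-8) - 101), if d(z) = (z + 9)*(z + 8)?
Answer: -1212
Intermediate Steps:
d(z) = (8 + z)*(9 + z) (d(z) = (9 + z)*(8 + z) = (8 + z)*(9 + z))
W(o) = 2*o
W(6)*(d(-8) - 101) = (2*6)*((72 + (-8)**2 + 17*(-8)) - 101) = 12*((72 + 64 - 136) - 101) = 12*(0 - 101) = 12*(-101) = -1212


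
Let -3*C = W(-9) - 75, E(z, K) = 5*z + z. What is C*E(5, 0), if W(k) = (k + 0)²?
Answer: -60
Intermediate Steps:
W(k) = k²
E(z, K) = 6*z
C = -2 (C = -((-9)² - 75)/3 = -(81 - 75)/3 = -⅓*6 = -2)
C*E(5, 0) = -12*5 = -2*30 = -60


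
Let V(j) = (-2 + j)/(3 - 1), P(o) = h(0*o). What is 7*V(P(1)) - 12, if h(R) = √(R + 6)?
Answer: -19 + 7*√6/2 ≈ -10.427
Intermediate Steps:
h(R) = √(6 + R)
P(o) = √6 (P(o) = √(6 + 0*o) = √(6 + 0) = √6)
V(j) = -1 + j/2 (V(j) = (-2 + j)/2 = (-2 + j)*(½) = -1 + j/2)
7*V(P(1)) - 12 = 7*(-1 + √6/2) - 12 = (-7 + 7*√6/2) - 12 = -19 + 7*√6/2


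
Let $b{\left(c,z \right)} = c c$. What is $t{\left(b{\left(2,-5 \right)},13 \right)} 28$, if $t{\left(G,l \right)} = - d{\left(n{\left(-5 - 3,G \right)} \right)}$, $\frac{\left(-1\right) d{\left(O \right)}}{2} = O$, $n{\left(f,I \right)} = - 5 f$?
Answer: $2240$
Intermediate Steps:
$b{\left(c,z \right)} = c^{2}$
$d{\left(O \right)} = - 2 O$
$t{\left(G,l \right)} = 80$ ($t{\left(G,l \right)} = - \left(-2\right) \left(- 5 \left(-5 - 3\right)\right) = - \left(-2\right) \left(\left(-5\right) \left(-8\right)\right) = - \left(-2\right) 40 = \left(-1\right) \left(-80\right) = 80$)
$t{\left(b{\left(2,-5 \right)},13 \right)} 28 = 80 \cdot 28 = 2240$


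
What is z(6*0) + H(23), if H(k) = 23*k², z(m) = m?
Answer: 12167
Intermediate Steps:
z(6*0) + H(23) = 6*0 + 23*23² = 0 + 23*529 = 0 + 12167 = 12167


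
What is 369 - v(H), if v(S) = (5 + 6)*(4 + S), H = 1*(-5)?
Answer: 380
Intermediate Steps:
H = -5
v(S) = 44 + 11*S (v(S) = 11*(4 + S) = 44 + 11*S)
369 - v(H) = 369 - (44 + 11*(-5)) = 369 - (44 - 55) = 369 - 1*(-11) = 369 + 11 = 380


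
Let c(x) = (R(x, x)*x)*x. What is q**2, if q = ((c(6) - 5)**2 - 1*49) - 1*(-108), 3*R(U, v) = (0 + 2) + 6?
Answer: 69555600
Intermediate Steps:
R(U, v) = 8/3 (R(U, v) = ((0 + 2) + 6)/3 = (2 + 6)/3 = (1/3)*8 = 8/3)
c(x) = 8*x**2/3 (c(x) = (8*x/3)*x = 8*x**2/3)
q = 8340 (q = (((8/3)*6**2 - 5)**2 - 1*49) - 1*(-108) = (((8/3)*36 - 5)**2 - 49) + 108 = ((96 - 5)**2 - 49) + 108 = (91**2 - 49) + 108 = (8281 - 49) + 108 = 8232 + 108 = 8340)
q**2 = 8340**2 = 69555600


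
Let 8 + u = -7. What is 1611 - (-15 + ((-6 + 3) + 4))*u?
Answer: 1401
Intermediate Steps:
u = -15 (u = -8 - 7 = -15)
1611 - (-15 + ((-6 + 3) + 4))*u = 1611 - (-15 + ((-6 + 3) + 4))*(-15) = 1611 - (-15 + (-3 + 4))*(-15) = 1611 - (-15 + 1)*(-15) = 1611 - (-14)*(-15) = 1611 - 1*210 = 1611 - 210 = 1401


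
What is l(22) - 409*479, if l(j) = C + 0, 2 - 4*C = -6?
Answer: -195909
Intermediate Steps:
C = 2 (C = 1/2 - 1/4*(-6) = 1/2 + 3/2 = 2)
l(j) = 2 (l(j) = 2 + 0 = 2)
l(22) - 409*479 = 2 - 409*479 = 2 - 195911 = -195909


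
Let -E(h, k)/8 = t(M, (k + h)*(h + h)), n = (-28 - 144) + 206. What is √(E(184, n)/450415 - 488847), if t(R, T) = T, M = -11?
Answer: I*√99174475118918255/450415 ≈ 699.18*I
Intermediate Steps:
n = 34 (n = -172 + 206 = 34)
E(h, k) = -16*h*(h + k) (E(h, k) = -8*(k + h)*(h + h) = -8*(h + k)*2*h = -16*h*(h + k))
√(E(184, n)/450415 - 488847) = √(-16*184*(184 + 34)/450415 - 488847) = √(-16*184*218*(1/450415) - 488847) = √(-641792*1/450415 - 488847) = √(-641792/450415 - 488847) = √(-220184663297/450415) = I*√99174475118918255/450415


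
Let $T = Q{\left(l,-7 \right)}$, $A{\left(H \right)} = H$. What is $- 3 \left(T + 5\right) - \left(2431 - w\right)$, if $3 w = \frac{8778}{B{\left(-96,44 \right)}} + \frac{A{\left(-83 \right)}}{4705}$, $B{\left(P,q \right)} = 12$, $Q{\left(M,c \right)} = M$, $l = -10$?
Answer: $- \frac{61320431}{28230} \approx -2172.2$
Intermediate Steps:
$T = -10$
$w = \frac{6883249}{28230}$ ($w = \frac{\frac{8778}{12} - \frac{83}{4705}}{3} = \frac{8778 \cdot \frac{1}{12} - \frac{83}{4705}}{3} = \frac{\frac{1463}{2} - \frac{83}{4705}}{3} = \frac{1}{3} \cdot \frac{6883249}{9410} = \frac{6883249}{28230} \approx 243.83$)
$- 3 \left(T + 5\right) - \left(2431 - w\right) = - 3 \left(-10 + 5\right) - \left(2431 - \frac{6883249}{28230}\right) = \left(-3\right) \left(-5\right) - \left(2431 - \frac{6883249}{28230}\right) = 15 - \frac{61743881}{28230} = - \frac{61320431}{28230}$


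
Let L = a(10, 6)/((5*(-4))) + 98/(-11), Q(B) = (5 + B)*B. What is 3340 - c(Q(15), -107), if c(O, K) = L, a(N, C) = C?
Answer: 368413/110 ≈ 3349.2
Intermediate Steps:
Q(B) = B*(5 + B)
L = -1013/110 (L = 6/((5*(-4))) + 98/(-11) = 6/(-20) + 98*(-1/11) = 6*(-1/20) - 98/11 = -3/10 - 98/11 = -1013/110 ≈ -9.2091)
c(O, K) = -1013/110
3340 - c(Q(15), -107) = 3340 - 1*(-1013/110) = 3340 + 1013/110 = 368413/110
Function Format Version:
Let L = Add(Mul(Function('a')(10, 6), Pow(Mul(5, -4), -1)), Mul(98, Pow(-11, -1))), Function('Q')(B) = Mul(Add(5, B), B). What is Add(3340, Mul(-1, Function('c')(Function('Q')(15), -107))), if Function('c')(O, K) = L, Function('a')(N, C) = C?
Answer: Rational(368413, 110) ≈ 3349.2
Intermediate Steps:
Function('Q')(B) = Mul(B, Add(5, B))
L = Rational(-1013, 110) (L = Add(Mul(6, Pow(Mul(5, -4), -1)), Mul(98, Pow(-11, -1))) = Add(Mul(6, Pow(-20, -1)), Mul(98, Rational(-1, 11))) = Add(Mul(6, Rational(-1, 20)), Rational(-98, 11)) = Add(Rational(-3, 10), Rational(-98, 11)) = Rational(-1013, 110) ≈ -9.2091)
Function('c')(O, K) = Rational(-1013, 110)
Add(3340, Mul(-1, Function('c')(Function('Q')(15), -107))) = Add(3340, Mul(-1, Rational(-1013, 110))) = Add(3340, Rational(1013, 110)) = Rational(368413, 110)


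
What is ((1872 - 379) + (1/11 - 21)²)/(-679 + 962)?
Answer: 233553/34243 ≈ 6.8205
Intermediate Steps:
((1872 - 379) + (1/11 - 21)²)/(-679 + 962) = (1493 + (1/11 - 21)²)/283 = (1493 + (-230/11)²)*(1/283) = (1493 + 52900/121)*(1/283) = (233553/121)*(1/283) = 233553/34243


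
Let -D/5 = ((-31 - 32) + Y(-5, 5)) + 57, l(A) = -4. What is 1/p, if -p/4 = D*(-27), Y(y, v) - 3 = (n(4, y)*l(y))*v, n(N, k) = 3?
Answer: 1/34020 ≈ 2.9394e-5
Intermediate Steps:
Y(y, v) = 3 - 12*v (Y(y, v) = 3 + (3*(-4))*v = 3 - 12*v)
D = 315 (D = -5*(((-31 - 32) + (3 - 12*5)) + 57) = -5*((-63 + (3 - 60)) + 57) = -5*((-63 - 57) + 57) = -5*(-120 + 57) = -5*(-63) = 315)
p = 34020 (p = -1260*(-27) = -4*(-8505) = 34020)
1/p = 1/34020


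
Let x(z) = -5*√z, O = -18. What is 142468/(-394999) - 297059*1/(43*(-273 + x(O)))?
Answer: 10524648505499/424505030301 - 1485295*I*√2/1074699 ≈ 24.793 - 1.9545*I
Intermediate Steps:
142468/(-394999) - 297059*1/(43*(-273 + x(O))) = 142468/(-394999) - 297059*1/(43*(-273 - 15*I*√2)) = 142468*(-1/394999) - 297059*1/(43*(-273 - 15*I*√2)) = -142468/394999 - 297059*1/(43*(-273 - 15*I*√2)) = -142468/394999 - 297059/(-11739 - 645*I*√2)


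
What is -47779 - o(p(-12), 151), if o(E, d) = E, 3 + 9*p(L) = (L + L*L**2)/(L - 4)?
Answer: -191163/4 ≈ -47791.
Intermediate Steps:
p(L) = -1/3 + (L + L**3)/(9*(-4 + L)) (p(L) = -1/3 + ((L + L*L**2)/(L - 4))/9 = -1/3 + ((L + L**3)/(-4 + L))/9 = -1/3 + (L + L**3)/(9*(-4 + L)))
-47779 - o(p(-12), 151) = -47779 - (12 + (-12)**3 - 2*(-12))/(9*(-4 - 12)) = -47779 - (12 - 1728 + 24)/(9*(-16)) = -47779 - (-1)*(-1692)/(9*16) = -47779 - 1*47/4 = -47779 - 47/4 = -191163/4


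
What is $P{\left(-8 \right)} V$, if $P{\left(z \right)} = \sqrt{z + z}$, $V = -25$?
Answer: $- 100 i \approx - 100.0 i$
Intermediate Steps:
$P{\left(z \right)} = \sqrt{2} \sqrt{z}$ ($P{\left(z \right)} = \sqrt{2 z} = \sqrt{2} \sqrt{z}$)
$P{\left(-8 \right)} V = \sqrt{2} \sqrt{-8} \left(-25\right) = \sqrt{2} \cdot 2 i \sqrt{2} \left(-25\right) = 4 i \left(-25\right) = - 100 i$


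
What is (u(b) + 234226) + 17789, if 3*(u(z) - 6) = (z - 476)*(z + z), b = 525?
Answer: 269171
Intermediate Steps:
u(z) = 6 + 2*z*(-476 + z)/3 (u(z) = 6 + ((z - 476)*(z + z))/3 = 6 + ((-476 + z)*(2*z))/3 = 6 + (2*z*(-476 + z))/3 = 6 + 2*z*(-476 + z)/3)
(u(b) + 234226) + 17789 = ((6 - 952/3*525 + (2/3)*525**2) + 234226) + 17789 = ((6 - 166600 + (2/3)*275625) + 234226) + 17789 = ((6 - 166600 + 183750) + 234226) + 17789 = (17156 + 234226) + 17789 = 251382 + 17789 = 269171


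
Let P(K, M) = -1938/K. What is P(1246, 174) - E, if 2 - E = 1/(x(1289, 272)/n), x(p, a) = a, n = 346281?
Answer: 215130583/169456 ≈ 1269.5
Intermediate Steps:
E = -345737/272 (E = 2 - 1/(272/346281) = 2 - 1/(272*(1/346281)) = 2 - 1/272/346281 = 2 - 1*346281/272 = 2 - 346281/272 = -345737/272 ≈ -1271.1)
P(1246, 174) - E = -1938/1246 - 1*(-345737/272) = -1938*1/1246 + 345737/272 = -969/623 + 345737/272 = 215130583/169456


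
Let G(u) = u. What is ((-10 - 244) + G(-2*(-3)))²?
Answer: 61504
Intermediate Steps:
((-10 - 244) + G(-2*(-3)))² = ((-10 - 244) - 2*(-3))² = (-254 + 6)² = (-248)² = 61504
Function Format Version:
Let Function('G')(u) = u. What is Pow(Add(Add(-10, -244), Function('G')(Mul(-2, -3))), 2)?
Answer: 61504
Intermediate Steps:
Pow(Add(Add(-10, -244), Function('G')(Mul(-2, -3))), 2) = Pow(Add(Add(-10, -244), Mul(-2, -3)), 2) = Pow(Add(-254, 6), 2) = Pow(-248, 2) = 61504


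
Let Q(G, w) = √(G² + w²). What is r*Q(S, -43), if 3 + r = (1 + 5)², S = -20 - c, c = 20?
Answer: 33*√3449 ≈ 1938.0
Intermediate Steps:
S = -40 (S = -20 - 1*20 = -20 - 20 = -40)
r = 33 (r = -3 + (1 + 5)² = -3 + 6² = -3 + 36 = 33)
r*Q(S, -43) = 33*√((-40)² + (-43)²) = 33*√(1600 + 1849) = 33*√3449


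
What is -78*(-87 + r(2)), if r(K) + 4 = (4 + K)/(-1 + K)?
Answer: 6630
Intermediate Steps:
r(K) = -4 + (4 + K)/(-1 + K)
-78*(-87 + r(2)) = -78*(-87 + (8 - 3*2)/(-1 + 2)) = -78*(-87 + (8 - 6)/1) = -78*(-87 + 1*2) = -78*(-87 + 2) = -78*(-85) = 6630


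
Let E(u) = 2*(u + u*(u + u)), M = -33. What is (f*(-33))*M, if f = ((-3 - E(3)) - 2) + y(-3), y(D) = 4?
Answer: -46827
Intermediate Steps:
E(u) = 2*u + 4*u² (E(u) = 2*(u + u*(2*u)) = 2*(u + 2*u²) = 2*u + 4*u²)
f = -43 (f = ((-3 - 2*3*(1 + 2*3)) - 2) + 4 = ((-3 - 2*3*(1 + 6)) - 2) + 4 = ((-3 - 2*3*7) - 2) + 4 = ((-3 - 1*42) - 2) + 4 = ((-3 - 42) - 2) + 4 = (-45 - 2) + 4 = -47 + 4 = -43)
(f*(-33))*M = -43*(-33)*(-33) = 1419*(-33) = -46827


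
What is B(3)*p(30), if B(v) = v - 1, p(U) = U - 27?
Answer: 6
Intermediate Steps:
p(U) = -27 + U
B(v) = -1 + v
B(3)*p(30) = (-1 + 3)*(-27 + 30) = 2*3 = 6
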